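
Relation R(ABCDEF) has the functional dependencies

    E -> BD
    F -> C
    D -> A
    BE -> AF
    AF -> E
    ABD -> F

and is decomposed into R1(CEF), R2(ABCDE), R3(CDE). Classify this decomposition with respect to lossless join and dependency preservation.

Lossless test (chase): Rows 1 and 2 agree on E; apply E→BD and equate their BD entries. Rows 1 and 3 agree on E; apply E→BD and equate their BD entries. Rows 1 and 2 agree on D; apply D→A and equate their A entries. Rows 1 and 3 agree on D; apply D→A and equate their A entries. Rows 1 and 2 agree on BE; apply BE→AF and equate their AF entries. Rows 1 and 3 agree on BE; apply BE→AF and equate their AF entries. Row 1 is now all distinguished symbols — the join is lossless.
Dependency preservation: the restricted closure of {AF} across the fragments never reaches {E}, so AF → E cannot be enforced without a join — not preserved.

lossless but not dependency-preserving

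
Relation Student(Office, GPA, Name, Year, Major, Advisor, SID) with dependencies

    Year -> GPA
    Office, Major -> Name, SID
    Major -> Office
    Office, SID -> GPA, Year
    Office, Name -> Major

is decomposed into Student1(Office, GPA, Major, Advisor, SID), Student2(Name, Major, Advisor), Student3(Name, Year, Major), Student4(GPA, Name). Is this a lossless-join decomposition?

Chase test. Columns are Office, GPA, Name, Year, Major, Advisor, SID; row i has aⱼ where attribute j ∈ Studenti, else bᵢⱼ.
Initial tableau (one row per fragment):
  row 1: a1 a2 b13 b14 a5 a6 a7
  row 2: b21 b22 a3 b24 a5 a6 b27
  row 3: b31 b32 a3 a4 a5 b36 b37
  row 4: b41 a2 a3 b44 b45 b46 b47
Rows 1 and 2 agree on Major; apply Major→Office and equate their Office entries.
Rows 1 and 3 agree on Major; apply Major→Office and equate their Office entries.
Rows 1 and 2 agree on Office, Major; apply Office, Major→Name, SID and equate their Name, SID entries.
Rows 1 and 3 agree on Office, Major; apply Office, Major→Name, SID and equate their Name, SID entries.
Rows 1 and 2 agree on Office, SID; apply Office, SID→GPA, Year and equate their GPA, Year entries.
Rows 1 and 3 agree on Office, SID; apply Office, SID→GPA, Year and equate their GPA, Year entries.
Row 1 is now all distinguished symbols — the join is lossless.

Yes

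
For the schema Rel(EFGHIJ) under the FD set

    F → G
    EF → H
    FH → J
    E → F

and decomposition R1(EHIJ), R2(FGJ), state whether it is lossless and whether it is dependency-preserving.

Lossless test: (J)⁺ = {J}, which is a superkey of neither fragment — lossy.
Dependency preservation: the restricted closure of {FH} across the fragments never reaches {J}, so FH → J cannot be enforced without a join — not preserved.

lossy and not dependency-preserving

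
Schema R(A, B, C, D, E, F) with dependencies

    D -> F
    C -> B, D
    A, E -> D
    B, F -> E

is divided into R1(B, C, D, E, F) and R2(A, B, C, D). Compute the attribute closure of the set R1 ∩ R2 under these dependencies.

R1 ∩ R2 = {B, C, D}.
D → F applies, adding F
B, F → E applies, adding E
Closure: {B, C, D, E, F}.

B, C, D, E, F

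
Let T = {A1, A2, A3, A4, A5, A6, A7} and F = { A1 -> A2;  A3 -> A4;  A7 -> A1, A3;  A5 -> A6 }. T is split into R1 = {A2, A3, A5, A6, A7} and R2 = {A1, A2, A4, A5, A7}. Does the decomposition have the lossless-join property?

Yes

Common attributes: R1 ∩ R2 = {A2, A5, A7}.
Closure of {A2, A5, A7}: A7 → A1, A3 applies, adding A1, A3; A5 → A6 applies, adding A6; A3 → A4 applies, adding A4. So (A2, A5, A7)⁺ = {A1, A2, A3, A4, A5, A6, A7}.
This closure contains every attribute of R1, so R1 ∩ R2 → R1. The join is lossless.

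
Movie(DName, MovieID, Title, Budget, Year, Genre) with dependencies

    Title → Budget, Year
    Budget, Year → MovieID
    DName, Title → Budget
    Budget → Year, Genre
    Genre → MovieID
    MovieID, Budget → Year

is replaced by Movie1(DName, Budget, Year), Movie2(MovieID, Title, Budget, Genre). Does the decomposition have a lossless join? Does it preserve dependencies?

lossy but dependency-preserving

Lossless test: (Budget)⁺ = {MovieID, Budget, Year, Genre}, which is a superkey of neither fragment — lossy.
Dependency preservation: Title → Budget, Year; Budget, Year → MovieID; DName, Title → Budget; Budget → Year, Genre; MovieID, Budget → Year are not contained in any single fragment, but the restricted closure of each left-hand side across the fragments still reaches the right-hand side; the remaining FDs each lie inside some fragment. All dependencies are preserved.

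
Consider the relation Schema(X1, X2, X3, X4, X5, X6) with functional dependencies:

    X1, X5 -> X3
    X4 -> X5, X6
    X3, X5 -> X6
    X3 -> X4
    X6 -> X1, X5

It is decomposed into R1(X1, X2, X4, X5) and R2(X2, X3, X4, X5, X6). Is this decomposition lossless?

Common attributes: R1 ∩ R2 = {X2, X4, X5}.
Closure of {X2, X4, X5}: X4 → X5, X6 applies, adding X6; X6 → X1, X5 applies, adding X1; X1, X5 → X3 applies, adding X3. So (X2, X4, X5)⁺ = {X1, X2, X3, X4, X5, X6}.
This closure contains every attribute of R1, so R1 ∩ R2 → R1. The join is lossless.

Yes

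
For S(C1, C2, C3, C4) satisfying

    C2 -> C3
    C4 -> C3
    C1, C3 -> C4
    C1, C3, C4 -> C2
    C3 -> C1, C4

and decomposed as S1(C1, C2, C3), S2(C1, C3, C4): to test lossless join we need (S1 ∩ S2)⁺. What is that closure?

C1, C2, C3, C4

S1 ∩ S2 = {C1, C3}.
C1, C3 → C4 applies, adding C4
C1, C3, C4 → C2 applies, adding C2
Closure: {C1, C2, C3, C4}.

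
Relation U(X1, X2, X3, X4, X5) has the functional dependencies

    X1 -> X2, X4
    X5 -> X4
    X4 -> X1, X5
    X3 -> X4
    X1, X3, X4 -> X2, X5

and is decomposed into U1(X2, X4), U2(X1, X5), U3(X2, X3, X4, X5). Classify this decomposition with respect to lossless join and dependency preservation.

Lossless test (chase): Rows 2 and 3 agree on X5; apply X5→X4 and equate their X4 entries. Rows 1 and 2 agree on X4; apply X4→X1, X5 and equate their X1, X5 entries. Rows 1 and 3 agree on X4; apply X4→X1, X5 and equate their X1, X5 entries. Rows 1 and 2 agree on X1; apply X1→X2, X4 and equate their X2, X4 entries. Row 3 is now all distinguished symbols — the join is lossless.
Dependency preservation: X1 → X2, X4; X4 → X1, X5; X1, X3, X4 → X2, X5 are not contained in any single fragment, but the restricted closure of each left-hand side across the fragments still reaches the right-hand side; the remaining FDs each lie inside some fragment. All dependencies are preserved.

lossless and dependency-preserving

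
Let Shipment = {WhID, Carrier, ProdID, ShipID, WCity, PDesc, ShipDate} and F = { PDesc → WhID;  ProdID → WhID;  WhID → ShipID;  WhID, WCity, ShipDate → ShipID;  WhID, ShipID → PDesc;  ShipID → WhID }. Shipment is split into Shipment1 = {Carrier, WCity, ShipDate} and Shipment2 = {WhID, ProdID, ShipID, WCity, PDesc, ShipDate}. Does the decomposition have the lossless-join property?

Common attributes: Shipment1 ∩ Shipment2 = {WCity, ShipDate}.
No dependency enlarges {WCity, ShipDate}, so (WCity, ShipDate)⁺ = {WCity, ShipDate}.
The closure contains neither all of Shipment1 = {Carrier, WCity, ShipDate} nor all of Shipment2 = {WhID, ProdID, ShipID, WCity, PDesc, ShipDate}, so the common attributes are not a superkey of either fragment. The join is lossy.

No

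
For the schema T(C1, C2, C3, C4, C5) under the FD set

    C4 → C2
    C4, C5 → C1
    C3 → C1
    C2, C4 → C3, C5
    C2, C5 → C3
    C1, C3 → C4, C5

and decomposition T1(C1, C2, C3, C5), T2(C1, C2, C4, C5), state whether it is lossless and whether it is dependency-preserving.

Lossless test: (C1, C2, C5)⁺ = {C1, C2, C3, C4, C5}, which contains all of one fragment — lossless.
Dependency preservation: C2, C4 → C3, C5; C1, C3 → C4, C5 are not contained in any single fragment, but the restricted closure of each left-hand side across the fragments still reaches the right-hand side; the remaining FDs each lie inside some fragment. All dependencies are preserved.

lossless and dependency-preserving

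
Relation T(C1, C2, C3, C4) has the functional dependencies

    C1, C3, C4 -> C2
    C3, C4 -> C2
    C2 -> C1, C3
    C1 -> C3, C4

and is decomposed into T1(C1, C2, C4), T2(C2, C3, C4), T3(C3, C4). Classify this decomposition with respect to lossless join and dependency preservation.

Lossless test (chase): Rows 2 and 3 agree on C3, C4; apply C3, C4→C2 and equate their C2 entries. Rows 1 and 2 agree on C2; apply C2→C1, C3 and equate their C1, C3 entries. Rows 1 and 3 agree on C2; apply C2→C1, C3 and equate their C1, C3 entries. Row 1 is now all distinguished symbols — the join is lossless.
Dependency preservation: C1, C3, C4 → C2; C2 → C1, C3; C1 → C3, C4 are not contained in any single fragment, but the restricted closure of each left-hand side across the fragments still reaches the right-hand side; the remaining FDs each lie inside some fragment. All dependencies are preserved.

lossless and dependency-preserving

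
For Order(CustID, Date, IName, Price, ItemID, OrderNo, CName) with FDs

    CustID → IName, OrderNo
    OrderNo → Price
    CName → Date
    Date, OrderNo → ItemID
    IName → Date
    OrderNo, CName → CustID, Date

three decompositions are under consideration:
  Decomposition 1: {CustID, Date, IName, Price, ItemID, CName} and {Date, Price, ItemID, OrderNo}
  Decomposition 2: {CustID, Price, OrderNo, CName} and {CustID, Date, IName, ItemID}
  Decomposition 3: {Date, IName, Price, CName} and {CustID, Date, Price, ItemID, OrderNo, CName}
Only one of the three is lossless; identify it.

Decomposition 1: common = {Date, Price, ItemID}, closure = {Date, Price, ItemID} → lossy.
Decomposition 2: common = {CustID}, closure = {CustID, Date, IName, Price, ItemID, OrderNo} → lossless.
Decomposition 3: common = {Date, Price, CName}, closure = {Date, Price, CName} → lossy.

Decomposition 2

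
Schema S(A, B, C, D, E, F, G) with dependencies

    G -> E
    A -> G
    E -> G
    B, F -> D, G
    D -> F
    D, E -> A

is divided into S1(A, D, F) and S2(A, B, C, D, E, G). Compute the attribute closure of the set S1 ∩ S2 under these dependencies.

S1 ∩ S2 = {A, D}.
A → G applies, adding G
D → F applies, adding F
G → E applies, adding E
Closure: {A, D, E, F, G}.

A, D, E, F, G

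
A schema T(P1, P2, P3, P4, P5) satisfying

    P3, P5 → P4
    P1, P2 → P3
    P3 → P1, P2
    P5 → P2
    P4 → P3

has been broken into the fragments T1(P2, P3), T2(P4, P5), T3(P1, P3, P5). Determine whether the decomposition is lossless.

No

Chase test. Columns are P1, P2, P3, P4, P5; row i has aⱼ where attribute j ∈ Ti, else bᵢⱼ.
Initial tableau (one row per fragment):
  row 1: b11 a2 a3 b14 b15
  row 2: b21 b22 b23 a4 a5
  row 3: a1 b32 a3 b34 a5
Rows 1 and 3 agree on P3; apply P3→P1, P2 and equate their P1, P2 entries.
Rows 2 and 3 agree on P5; apply P5→P2 and equate their P2 entries.
No row becomes fully distinguished — the join is lossy.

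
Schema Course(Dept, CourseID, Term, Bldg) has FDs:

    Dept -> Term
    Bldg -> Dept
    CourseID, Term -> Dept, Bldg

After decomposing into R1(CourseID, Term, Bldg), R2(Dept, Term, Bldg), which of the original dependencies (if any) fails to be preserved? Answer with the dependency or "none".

none

Dept → Term lies within R2.
Bldg → Dept lies within R2.
CourseID, Term → Dept, Bldg: restricted closure across fragments reaches Dept, Bldg.
Every dependency is enforceable on the fragments, so the decomposition is dependency-preserving.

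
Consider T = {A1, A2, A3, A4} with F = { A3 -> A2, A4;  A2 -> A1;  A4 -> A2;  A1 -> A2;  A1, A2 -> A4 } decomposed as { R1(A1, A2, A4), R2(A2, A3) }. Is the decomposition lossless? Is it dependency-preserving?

lossless and dependency-preserving

Lossless test: (A2)⁺ = {A1, A2, A4}, which contains all of one fragment — lossless.
Dependency preservation: A3 → A2, A4 is not contained in any single fragment, but the restricted closure of its left-hand side across the fragments still reaches the right-hand side; the remaining FDs each lie inside some fragment. All dependencies are preserved.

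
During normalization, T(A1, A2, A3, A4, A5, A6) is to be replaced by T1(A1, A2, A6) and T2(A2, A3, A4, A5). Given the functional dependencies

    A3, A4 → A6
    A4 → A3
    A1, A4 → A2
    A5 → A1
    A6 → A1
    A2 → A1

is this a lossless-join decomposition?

Common attributes: T1 ∩ T2 = {A2}.
Closure of {A2}: A2 → A1 applies, adding A1. So (A2)⁺ = {A1, A2}.
The closure contains neither all of T1 = {A1, A2, A6} nor all of T2 = {A2, A3, A4, A5}, so the common attributes are not a superkey of either fragment. The join is lossy.

No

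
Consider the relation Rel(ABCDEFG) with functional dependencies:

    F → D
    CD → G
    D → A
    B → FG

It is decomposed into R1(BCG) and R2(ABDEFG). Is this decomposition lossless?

No

Common attributes: R1 ∩ R2 = {BG}.
Closure of {BG}: B → FG applies, adding F; F → D applies, adding D; D → A applies, adding A. So (BG)⁺ = {ABDFG}.
The closure contains neither all of R1 = {BCG} nor all of R2 = {ABDEFG}, so the common attributes are not a superkey of either fragment. The join is lossy.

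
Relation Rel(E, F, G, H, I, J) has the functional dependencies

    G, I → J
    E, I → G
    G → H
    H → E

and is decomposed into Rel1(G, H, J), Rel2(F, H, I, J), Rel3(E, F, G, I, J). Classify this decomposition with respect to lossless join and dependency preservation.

lossless but not dependency-preserving

Lossless test (chase): Rows 1 and 3 agree on G; apply G→H and equate their H entries. Rows 1 and 2 agree on H; apply H→E and equate their E entries. Rows 1 and 3 agree on H; apply H→E and equate their E entries. Rows 2 and 3 agree on E, I; apply E, I→G and equate their G entries. Row 2 is now all distinguished symbols — the join is lossless.
Dependency preservation: the restricted closure of {H} across the fragments never reaches {E}, so H → E cannot be enforced without a join — not preserved.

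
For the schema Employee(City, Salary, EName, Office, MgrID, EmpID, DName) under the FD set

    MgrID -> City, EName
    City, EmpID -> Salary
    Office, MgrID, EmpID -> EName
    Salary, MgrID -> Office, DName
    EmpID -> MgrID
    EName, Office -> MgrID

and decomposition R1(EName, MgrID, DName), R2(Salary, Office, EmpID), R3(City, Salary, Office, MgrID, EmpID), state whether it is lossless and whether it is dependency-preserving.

lossy and not dependency-preserving

Lossless test (chase): Rows 1 and 3 agree on MgrID; apply MgrID→City, EName and equate their City, EName entries. Rows 2 and 3 agree on EmpID; apply EmpID→MgrID and equate their MgrID entries. Rows 1 and 2 agree on MgrID; apply MgrID→City, EName and equate their City, EName entries. Rows 2 and 3 agree on Salary, MgrID; apply Salary, MgrID→Office, DName and equate their Office, DName entries. No row becomes fully distinguished — the join is lossy.
Dependency preservation: the restricted closure of {Salary, MgrID} across the fragments never reaches {Office, DName}, so Salary, MgrID → Office, DName cannot be enforced without a join — not preserved.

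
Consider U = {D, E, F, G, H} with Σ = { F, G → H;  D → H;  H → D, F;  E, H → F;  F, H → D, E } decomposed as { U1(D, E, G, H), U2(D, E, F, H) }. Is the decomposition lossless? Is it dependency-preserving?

Lossless test: (D, E, H)⁺ = {D, E, F, H}, which contains all of one fragment — lossless.
Dependency preservation: the restricted closure of {F, G} across the fragments never reaches {H}, so F, G → H cannot be enforced without a join — not preserved.

lossless but not dependency-preserving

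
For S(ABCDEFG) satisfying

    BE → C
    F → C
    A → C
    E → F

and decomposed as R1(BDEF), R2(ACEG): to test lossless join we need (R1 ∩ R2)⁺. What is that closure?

CEF

R1 ∩ R2 = {E}.
E → F applies, adding F
F → C applies, adding C
Closure: {CEF}.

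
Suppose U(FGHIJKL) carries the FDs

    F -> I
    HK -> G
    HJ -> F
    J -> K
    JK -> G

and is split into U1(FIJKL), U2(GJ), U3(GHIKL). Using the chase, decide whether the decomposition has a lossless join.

Chase test. Columns are FGHIJKL; row i has aⱼ where attribute j ∈ Ui, else bᵢⱼ.
Initial tableau (one row per fragment):
  row 1: a1 b12 b13 a4 a5 a6 a7
  row 2: b21 a2 b23 b24 a5 b26 b27
  row 3: b31 a2 a3 a4 b35 a6 a7
Rows 1 and 2 agree on J; apply J→K and equate their K entries.
Rows 1 and 2 agree on JK; apply JK→G and equate their G entries.
No row becomes fully distinguished — the join is lossy.

No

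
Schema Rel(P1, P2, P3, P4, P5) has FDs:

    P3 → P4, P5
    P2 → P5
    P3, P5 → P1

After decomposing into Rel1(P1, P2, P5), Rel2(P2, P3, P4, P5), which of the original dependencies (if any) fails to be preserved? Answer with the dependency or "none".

Check P3, P5 → P1: no single fragment contains all of {P1, P3, P5}, and the restricted closure of {P3, P5} across the fragments never reaches {P1}.
P3 → P4, P5 is preserved.
P2 → P5 is preserved.

P3, P5 → P1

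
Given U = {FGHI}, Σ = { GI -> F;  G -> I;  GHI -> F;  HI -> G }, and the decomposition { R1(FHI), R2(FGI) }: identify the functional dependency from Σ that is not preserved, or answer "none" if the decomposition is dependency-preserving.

Check HI → G: no single fragment contains all of {GHI}, and the restricted closure of {HI} across the fragments never reaches {G}.
GI → F is preserved.
G → I is preserved.
GHI → F is preserved.

HI -> G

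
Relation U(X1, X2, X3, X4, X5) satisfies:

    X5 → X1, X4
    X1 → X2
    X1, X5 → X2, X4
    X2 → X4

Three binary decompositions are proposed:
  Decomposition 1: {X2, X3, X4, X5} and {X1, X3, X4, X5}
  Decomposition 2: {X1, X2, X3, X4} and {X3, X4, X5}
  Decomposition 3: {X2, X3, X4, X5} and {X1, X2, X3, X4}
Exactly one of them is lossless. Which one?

Decomposition 1: common = {X3, X4, X5}, closure = {X1, X2, X3, X4, X5} → lossless.
Decomposition 2: common = {X3, X4}, closure = {X3, X4} → lossy.
Decomposition 3: common = {X2, X3, X4}, closure = {X2, X3, X4} → lossy.

Decomposition 1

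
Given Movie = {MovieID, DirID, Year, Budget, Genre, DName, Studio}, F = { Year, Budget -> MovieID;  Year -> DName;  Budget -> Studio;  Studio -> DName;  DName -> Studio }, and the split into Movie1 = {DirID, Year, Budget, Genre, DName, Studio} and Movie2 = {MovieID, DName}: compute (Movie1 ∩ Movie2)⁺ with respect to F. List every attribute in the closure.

DName, Studio

Movie1 ∩ Movie2 = {DName}.
DName → Studio applies, adding Studio
Closure: {DName, Studio}.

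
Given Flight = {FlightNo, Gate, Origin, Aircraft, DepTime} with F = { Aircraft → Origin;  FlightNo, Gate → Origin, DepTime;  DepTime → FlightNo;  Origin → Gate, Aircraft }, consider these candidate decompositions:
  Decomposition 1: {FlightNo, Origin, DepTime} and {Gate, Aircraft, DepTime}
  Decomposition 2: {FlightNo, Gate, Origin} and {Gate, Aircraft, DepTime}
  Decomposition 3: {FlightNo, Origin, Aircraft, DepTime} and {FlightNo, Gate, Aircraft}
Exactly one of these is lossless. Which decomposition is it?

Decomposition 1: common = {DepTime}, closure = {FlightNo, DepTime} → lossy.
Decomposition 2: common = {Gate}, closure = {Gate} → lossy.
Decomposition 3: common = {FlightNo, Aircraft}, closure = {FlightNo, Gate, Origin, Aircraft, DepTime} → lossless.

Decomposition 3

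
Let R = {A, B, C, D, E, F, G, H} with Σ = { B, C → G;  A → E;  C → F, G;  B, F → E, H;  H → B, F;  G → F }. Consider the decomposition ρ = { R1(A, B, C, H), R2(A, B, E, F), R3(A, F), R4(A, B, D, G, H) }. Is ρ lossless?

No

Chase test. Columns are A, B, C, D, E, F, G, H; row i has aⱼ where attribute j ∈ Ri, else bᵢⱼ.
Initial tableau (one row per fragment):
  row 1: a1 a2 a3 b14 b15 b16 b17 a8
  row 2: a1 a2 b23 b24 a5 a6 b27 b28
  row 3: a1 b32 b33 b34 b35 a6 b37 b38
  row 4: a1 a2 b43 a4 b45 b46 a7 a8
Rows 1 and 2 agree on A; apply A→E and equate their E entries.
Rows 1 and 3 agree on A; apply A→E and equate their E entries.
Rows 1 and 4 agree on A; apply A→E and equate their E entries.
Rows 1 and 4 agree on H; apply H→B, F and equate their B, F entries.
No row becomes fully distinguished — the join is lossy.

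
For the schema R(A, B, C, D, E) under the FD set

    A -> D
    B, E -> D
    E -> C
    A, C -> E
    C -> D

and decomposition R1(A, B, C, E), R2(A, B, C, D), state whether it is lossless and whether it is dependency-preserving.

lossless and dependency-preserving

Lossless test: (A, B, C)⁺ = {A, B, C, D, E}, which contains all of one fragment — lossless.
Dependency preservation: B, E → D is not contained in any single fragment, but the restricted closure of its left-hand side across the fragments still reaches the right-hand side; the remaining FDs each lie inside some fragment. All dependencies are preserved.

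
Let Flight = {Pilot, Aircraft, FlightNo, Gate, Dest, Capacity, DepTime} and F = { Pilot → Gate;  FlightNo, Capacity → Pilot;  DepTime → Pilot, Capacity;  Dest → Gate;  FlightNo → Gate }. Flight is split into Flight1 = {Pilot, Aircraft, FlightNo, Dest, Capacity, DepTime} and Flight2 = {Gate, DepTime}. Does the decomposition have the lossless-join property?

Yes

Common attributes: Flight1 ∩ Flight2 = {DepTime}.
Closure of {DepTime}: DepTime → Pilot, Capacity applies, adding Pilot, Capacity; Pilot → Gate applies, adding Gate. So (DepTime)⁺ = {Pilot, Gate, Capacity, DepTime}.
This closure contains every attribute of Flight2, so Flight1 ∩ Flight2 → Flight2. The join is lossless.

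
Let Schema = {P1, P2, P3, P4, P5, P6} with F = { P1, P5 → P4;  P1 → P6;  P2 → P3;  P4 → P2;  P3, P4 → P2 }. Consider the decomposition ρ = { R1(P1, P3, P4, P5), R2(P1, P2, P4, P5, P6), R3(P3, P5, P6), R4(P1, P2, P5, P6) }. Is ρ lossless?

Chase test. Columns are P1, P2, P3, P4, P5, P6; row i has aⱼ where attribute j ∈ Ri, else bᵢⱼ.
Initial tableau (one row per fragment):
  row 1: a1 b12 a3 a4 a5 b16
  row 2: a1 a2 b23 a4 a5 a6
  row 3: b31 b32 a3 b34 a5 a6
  row 4: a1 a2 b43 b44 a5 a6
Rows 1 and 4 agree on P1, P5; apply P1, P5→P4 and equate their P4 entries.
Rows 1 and 2 agree on P1; apply P1→P6 and equate their P6 entries.
Rows 2 and 4 agree on P2; apply P2→P3 and equate their P3 entries.
Rows 1 and 2 agree on P4; apply P4→P2 and equate their P2 entries.
Rows 1 and 2 agree on P2; apply P2→P3 and equate their P3 entries.
Row 1 is now all distinguished symbols — the join is lossless.

Yes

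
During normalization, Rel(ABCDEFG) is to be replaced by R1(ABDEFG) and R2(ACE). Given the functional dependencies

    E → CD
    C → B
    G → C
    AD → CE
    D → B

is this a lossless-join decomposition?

Common attributes: R1 ∩ R2 = {AE}.
Closure of {AE}: E → CD applies, adding CD; C → B applies, adding B. So (AE)⁺ = {ABCDE}.
This closure contains every attribute of R2, so R1 ∩ R2 → R2. The join is lossless.

Yes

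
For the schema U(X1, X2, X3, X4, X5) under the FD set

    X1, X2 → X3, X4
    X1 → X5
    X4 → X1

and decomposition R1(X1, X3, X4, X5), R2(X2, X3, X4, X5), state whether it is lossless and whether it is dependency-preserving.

Lossless test: (X3, X4, X5)⁺ = {X1, X3, X4, X5}, which contains all of one fragment — lossless.
Dependency preservation: the restricted closure of {X1, X2} across the fragments never reaches {X3, X4}, so X1, X2 → X3, X4 cannot be enforced without a join — not preserved.

lossless but not dependency-preserving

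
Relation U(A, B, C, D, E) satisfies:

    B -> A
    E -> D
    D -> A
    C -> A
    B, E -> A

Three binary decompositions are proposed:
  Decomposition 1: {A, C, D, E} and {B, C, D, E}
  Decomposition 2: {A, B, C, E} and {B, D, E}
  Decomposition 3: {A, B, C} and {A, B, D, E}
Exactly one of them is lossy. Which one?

Decomposition 3

Decomposition 1: common = {C, D, E}, closure = {A, C, D, E} → lossless.
Decomposition 2: common = {B, E}, closure = {A, B, D, E} → lossless.
Decomposition 3: common = {A, B}, closure = {A, B} → lossy.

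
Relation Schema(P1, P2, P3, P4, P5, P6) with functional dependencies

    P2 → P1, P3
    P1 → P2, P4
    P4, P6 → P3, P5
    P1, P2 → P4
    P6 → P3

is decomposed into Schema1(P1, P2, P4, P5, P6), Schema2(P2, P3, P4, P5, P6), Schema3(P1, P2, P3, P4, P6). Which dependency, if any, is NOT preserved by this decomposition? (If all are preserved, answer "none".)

P2 → P1, P3 lies within Schema3.
P1 → P2, P4 lies within Schema1.
P4, P6 → P3, P5 lies within Schema2.
P1, P2 → P4 lies within Schema1.
P6 → P3 lies within Schema2.
Every dependency is enforceable on the fragments, so the decomposition is dependency-preserving.

none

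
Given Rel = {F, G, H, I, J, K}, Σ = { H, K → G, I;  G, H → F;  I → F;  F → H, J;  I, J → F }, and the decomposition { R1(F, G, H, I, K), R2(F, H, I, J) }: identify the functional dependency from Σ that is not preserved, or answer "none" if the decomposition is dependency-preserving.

H, K → G, I lies within R1.
G, H → F lies within R1.
I → F lies within R1.
F → H, J lies within R2.
I, J → F lies within R2.
Every dependency is enforceable on the fragments, so the decomposition is dependency-preserving.

none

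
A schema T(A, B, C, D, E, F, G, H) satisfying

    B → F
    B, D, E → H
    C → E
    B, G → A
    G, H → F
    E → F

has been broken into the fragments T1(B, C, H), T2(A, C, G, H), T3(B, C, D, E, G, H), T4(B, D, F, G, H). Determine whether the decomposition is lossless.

No

Chase test. Columns are A, B, C, D, E, F, G, H; row i has aⱼ where attribute j ∈ Ti, else bᵢⱼ.
Initial tableau (one row per fragment):
  row 1: b11 a2 a3 b14 b15 b16 b17 a8
  row 2: a1 b22 a3 b24 b25 b26 a7 a8
  row 3: b31 a2 a3 a4 a5 b36 a7 a8
  row 4: b41 a2 b43 a4 b45 a6 a7 a8
Rows 1 and 3 agree on B; apply B→F and equate their F entries.
Rows 1 and 4 agree on B; apply B→F and equate their F entries.
Rows 1 and 2 agree on C; apply C→E and equate their E entries.
Rows 1 and 3 agree on C; apply C→E and equate their E entries.
Rows 3 and 4 agree on B, G; apply B, G→A and equate their A entries.
Rows 2 and 3 agree on G, H; apply G, H→F and equate their F entries.
No row becomes fully distinguished — the join is lossy.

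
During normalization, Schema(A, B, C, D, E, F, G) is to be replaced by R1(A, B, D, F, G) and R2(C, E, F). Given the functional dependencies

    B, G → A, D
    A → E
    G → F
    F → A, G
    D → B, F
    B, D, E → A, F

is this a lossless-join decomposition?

No

Common attributes: R1 ∩ R2 = {F}.
Closure of {F}: F → A, G applies, adding A, G; A → E applies, adding E. So (F)⁺ = {A, E, F, G}.
The closure contains neither all of R1 = {A, B, D, F, G} nor all of R2 = {C, E, F}, so the common attributes are not a superkey of either fragment. The join is lossy.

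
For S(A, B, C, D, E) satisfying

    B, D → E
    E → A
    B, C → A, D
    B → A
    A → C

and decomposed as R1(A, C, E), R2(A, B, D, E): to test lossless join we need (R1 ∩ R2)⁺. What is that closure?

R1 ∩ R2 = {A, E}.
A → C applies, adding C
Closure: {A, C, E}.

A, C, E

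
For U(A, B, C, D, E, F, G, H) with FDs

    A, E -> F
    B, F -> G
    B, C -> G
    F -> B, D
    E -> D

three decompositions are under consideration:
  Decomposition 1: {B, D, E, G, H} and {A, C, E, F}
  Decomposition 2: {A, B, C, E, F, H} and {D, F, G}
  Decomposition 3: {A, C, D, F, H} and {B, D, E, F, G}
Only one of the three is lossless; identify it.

Decomposition 1: common = {E}, closure = {D, E} → lossy.
Decomposition 2: common = {F}, closure = {B, D, F, G} → lossless.
Decomposition 3: common = {D, F}, closure = {B, D, F, G} → lossy.

Decomposition 2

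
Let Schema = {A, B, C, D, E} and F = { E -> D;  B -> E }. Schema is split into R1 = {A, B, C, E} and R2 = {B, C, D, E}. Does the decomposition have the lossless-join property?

Yes

Common attributes: R1 ∩ R2 = {B, C, E}.
Closure of {B, C, E}: E → D applies, adding D. So (B, C, E)⁺ = {B, C, D, E}.
This closure contains every attribute of R2, so R1 ∩ R2 → R2. The join is lossless.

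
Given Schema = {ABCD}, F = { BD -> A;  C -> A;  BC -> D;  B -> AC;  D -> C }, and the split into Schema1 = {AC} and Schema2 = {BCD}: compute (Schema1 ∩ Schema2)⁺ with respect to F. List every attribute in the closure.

AC

Schema1 ∩ Schema2 = {C}.
C → A applies, adding A
Closure: {AC}.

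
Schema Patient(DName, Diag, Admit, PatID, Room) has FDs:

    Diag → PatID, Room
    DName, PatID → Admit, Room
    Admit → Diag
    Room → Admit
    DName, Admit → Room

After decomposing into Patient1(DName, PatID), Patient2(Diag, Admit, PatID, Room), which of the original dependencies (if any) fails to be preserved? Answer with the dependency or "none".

DName, PatID → Admit, Room

Check DName, PatID → Admit, Room: no single fragment contains all of {DName, Admit, PatID, Room}, and the restricted closure of {DName, PatID} across the fragments never reaches {Admit, Room}.
Diag → PatID, Room is preserved.
Admit → Diag is preserved.
Room → Admit is preserved.
DName, Admit → Room is preserved.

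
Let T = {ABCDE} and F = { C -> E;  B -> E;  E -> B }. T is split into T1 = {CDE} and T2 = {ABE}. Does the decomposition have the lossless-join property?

No

Common attributes: T1 ∩ T2 = {E}.
Closure of {E}: E → B applies, adding B. So (E)⁺ = {BE}.
The closure contains neither all of T1 = {CDE} nor all of T2 = {ABE}, so the common attributes are not a superkey of either fragment. The join is lossy.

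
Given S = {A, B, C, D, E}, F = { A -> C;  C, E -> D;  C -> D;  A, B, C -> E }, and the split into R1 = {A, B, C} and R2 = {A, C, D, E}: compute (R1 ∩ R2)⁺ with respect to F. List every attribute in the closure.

A, C, D

R1 ∩ R2 = {A, C}.
C → D applies, adding D
Closure: {A, C, D}.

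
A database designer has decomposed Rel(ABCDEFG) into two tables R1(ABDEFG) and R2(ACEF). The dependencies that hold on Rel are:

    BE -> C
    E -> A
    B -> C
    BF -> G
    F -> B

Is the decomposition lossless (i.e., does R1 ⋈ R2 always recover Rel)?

Common attributes: R1 ∩ R2 = {AEF}.
Closure of {AEF}: F → B applies, adding B; BE → C applies, adding C; BF → G applies, adding G. So (AEF)⁺ = {ABCEFG}.
This closure contains every attribute of R2, so R1 ∩ R2 → R2. The join is lossless.

Yes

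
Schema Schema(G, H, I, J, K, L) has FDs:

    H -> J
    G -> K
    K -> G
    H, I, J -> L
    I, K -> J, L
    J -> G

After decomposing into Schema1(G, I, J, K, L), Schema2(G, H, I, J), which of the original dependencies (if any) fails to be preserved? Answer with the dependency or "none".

none

H → J lies within Schema2.
G → K lies within Schema1.
K → G lies within Schema1.
H, I, J → L: restricted closure across fragments reaches L.
I, K → J, L lies within Schema1.
J → G lies within Schema1.
Every dependency is enforceable on the fragments, so the decomposition is dependency-preserving.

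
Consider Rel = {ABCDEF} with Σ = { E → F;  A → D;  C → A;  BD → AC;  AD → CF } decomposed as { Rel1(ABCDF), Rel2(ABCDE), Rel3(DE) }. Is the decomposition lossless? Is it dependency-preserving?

lossless but not dependency-preserving

Lossless test (chase): Rows 2 and 3 agree on E; apply E→F and equate their F entries. Rows 1 and 2 agree on AD; apply AD→CF and equate their CF entries. Row 2 is now all distinguished symbols — the join is lossless.
Dependency preservation: the restricted closure of {E} across the fragments never reaches {F}, so E → F cannot be enforced without a join — not preserved.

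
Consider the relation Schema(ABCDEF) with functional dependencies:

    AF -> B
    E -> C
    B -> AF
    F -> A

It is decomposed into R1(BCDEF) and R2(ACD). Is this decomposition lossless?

Common attributes: R1 ∩ R2 = {CD}.
No dependency enlarges {CD}, so (CD)⁺ = {CD}.
The closure contains neither all of R1 = {BCDEF} nor all of R2 = {ACD}, so the common attributes are not a superkey of either fragment. The join is lossy.

No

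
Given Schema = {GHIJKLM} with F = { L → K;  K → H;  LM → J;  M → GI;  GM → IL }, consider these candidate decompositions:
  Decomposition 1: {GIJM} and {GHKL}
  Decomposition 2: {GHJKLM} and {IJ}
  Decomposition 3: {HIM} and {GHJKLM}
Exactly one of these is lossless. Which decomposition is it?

Decomposition 3

Decomposition 1: common = {G}, closure = {G} → lossy.
Decomposition 2: common = {J}, closure = {J} → lossy.
Decomposition 3: common = {HM}, closure = {GHIJKLM} → lossless.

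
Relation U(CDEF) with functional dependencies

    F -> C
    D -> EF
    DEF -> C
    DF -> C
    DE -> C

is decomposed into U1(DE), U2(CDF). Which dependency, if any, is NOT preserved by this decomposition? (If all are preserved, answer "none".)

F → C lies within U2.
D → EF: restricted closure across fragments reaches EF.
DEF → C: restricted closure across fragments reaches C.
DF → C lies within U2.
DE → C: restricted closure across fragments reaches C.
Every dependency is enforceable on the fragments, so the decomposition is dependency-preserving.

none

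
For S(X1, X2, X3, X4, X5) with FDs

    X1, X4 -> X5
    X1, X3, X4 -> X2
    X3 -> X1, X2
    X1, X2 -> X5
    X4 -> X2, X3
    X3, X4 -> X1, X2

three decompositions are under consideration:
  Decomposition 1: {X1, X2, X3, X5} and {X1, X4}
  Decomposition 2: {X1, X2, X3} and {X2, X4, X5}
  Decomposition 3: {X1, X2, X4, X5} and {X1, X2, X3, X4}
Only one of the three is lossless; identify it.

Decomposition 1: common = {X1}, closure = {X1} → lossy.
Decomposition 2: common = {X2}, closure = {X2} → lossy.
Decomposition 3: common = {X1, X2, X4}, closure = {X1, X2, X3, X4, X5} → lossless.

Decomposition 3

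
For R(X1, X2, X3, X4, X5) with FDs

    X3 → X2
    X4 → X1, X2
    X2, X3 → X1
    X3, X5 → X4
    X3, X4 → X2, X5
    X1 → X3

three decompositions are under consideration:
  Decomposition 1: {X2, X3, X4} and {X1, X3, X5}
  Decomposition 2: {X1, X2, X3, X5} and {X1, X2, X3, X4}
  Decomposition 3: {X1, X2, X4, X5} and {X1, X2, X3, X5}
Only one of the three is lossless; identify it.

Decomposition 3

Decomposition 1: common = {X3}, closure = {X1, X2, X3} → lossy.
Decomposition 2: common = {X1, X2, X3}, closure = {X1, X2, X3} → lossy.
Decomposition 3: common = {X1, X2, X5}, closure = {X1, X2, X3, X4, X5} → lossless.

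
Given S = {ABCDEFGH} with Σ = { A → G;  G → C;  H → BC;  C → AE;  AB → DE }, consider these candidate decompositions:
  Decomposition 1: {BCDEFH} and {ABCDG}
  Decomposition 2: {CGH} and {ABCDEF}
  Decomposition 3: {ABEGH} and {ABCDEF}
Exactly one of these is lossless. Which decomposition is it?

Decomposition 1

Decomposition 1: common = {BCD}, closure = {ABCDEG} → lossless.
Decomposition 2: common = {C}, closure = {ACEG} → lossy.
Decomposition 3: common = {ABE}, closure = {ABCDEG} → lossy.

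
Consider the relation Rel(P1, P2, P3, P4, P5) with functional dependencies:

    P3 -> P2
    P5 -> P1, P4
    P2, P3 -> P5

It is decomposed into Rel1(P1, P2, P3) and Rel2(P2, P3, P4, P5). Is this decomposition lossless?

Common attributes: Rel1 ∩ Rel2 = {P2, P3}.
Closure of {P2, P3}: P2, P3 → P5 applies, adding P5; P5 → P1, P4 applies, adding P1, P4. So (P2, P3)⁺ = {P1, P2, P3, P4, P5}.
This closure contains every attribute of Rel1, so Rel1 ∩ Rel2 → Rel1. The join is lossless.

Yes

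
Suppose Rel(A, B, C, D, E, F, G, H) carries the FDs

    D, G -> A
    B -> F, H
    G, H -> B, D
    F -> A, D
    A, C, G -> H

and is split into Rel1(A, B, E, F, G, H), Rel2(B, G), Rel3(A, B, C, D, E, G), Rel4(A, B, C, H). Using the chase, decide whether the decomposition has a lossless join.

Chase test. Columns are A, B, C, D, E, F, G, H; row i has aⱼ where attribute j ∈ Reli, else bᵢⱼ.
Initial tableau (one row per fragment):
  row 1: a1 a2 b13 b14 a5 a6 a7 a8
  row 2: b21 a2 b23 b24 b25 b26 a7 b28
  row 3: a1 a2 a3 a4 a5 b36 a7 b38
  row 4: a1 a2 a3 b44 b45 b46 b47 a8
Rows 1 and 2 agree on B; apply B→F, H and equate their F, H entries.
Rows 1 and 3 agree on B; apply B→F, H and equate their F, H entries.
Rows 1 and 4 agree on B; apply B→F, H and equate their F, H entries.
Rows 1 and 2 agree on G, H; apply G, H→B, D and equate their B, D entries.
Rows 1 and 3 agree on G, H; apply G, H→B, D and equate their B, D entries.
Rows 1 and 2 agree on F; apply F→A, D and equate their A, D entries.
Rows 1 and 4 agree on F; apply F→A, D and equate their A, D entries.
Row 3 is now all distinguished symbols — the join is lossless.

Yes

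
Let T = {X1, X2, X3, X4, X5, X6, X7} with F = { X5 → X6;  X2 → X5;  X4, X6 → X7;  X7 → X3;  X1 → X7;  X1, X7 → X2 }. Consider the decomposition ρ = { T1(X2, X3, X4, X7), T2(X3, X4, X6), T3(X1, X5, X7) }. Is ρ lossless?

Chase test. Columns are X1, X2, X3, X4, X5, X6, X7; row i has aⱼ where attribute j ∈ Ti, else bᵢⱼ.
Initial tableau (one row per fragment):
  row 1: b11 a2 a3 a4 b15 b16 a7
  row 2: b21 b22 a3 a4 b25 a6 b27
  row 3: a1 b32 b33 b34 a5 b36 a7
Rows 1 and 3 agree on X7; apply X7→X3 and equate their X3 entries.
No row becomes fully distinguished — the join is lossy.

No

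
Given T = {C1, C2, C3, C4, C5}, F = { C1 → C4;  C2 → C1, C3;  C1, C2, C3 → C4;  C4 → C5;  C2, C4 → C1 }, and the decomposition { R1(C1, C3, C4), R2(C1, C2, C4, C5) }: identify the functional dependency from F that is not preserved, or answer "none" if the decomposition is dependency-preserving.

Check C2 → C1, C3: no single fragment contains all of {C1, C2, C3}, and the restricted closure of {C2} across the fragments never reaches {C1, C3}.
C1 → C4 is preserved.
C1, C2, C3 → C4 is preserved.
C4 → C5 is preserved.
C2, C4 → C1 is preserved.

C2 → C1, C3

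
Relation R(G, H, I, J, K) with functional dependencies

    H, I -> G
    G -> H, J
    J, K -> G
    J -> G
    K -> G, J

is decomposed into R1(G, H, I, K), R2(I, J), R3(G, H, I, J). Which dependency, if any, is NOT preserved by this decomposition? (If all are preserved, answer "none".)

none

H, I → G lies within R1.
G → H, J lies within R3.
J, K → G: restricted closure across fragments reaches G.
J → G lies within R3.
K → G, J: restricted closure across fragments reaches G, J.
Every dependency is enforceable on the fragments, so the decomposition is dependency-preserving.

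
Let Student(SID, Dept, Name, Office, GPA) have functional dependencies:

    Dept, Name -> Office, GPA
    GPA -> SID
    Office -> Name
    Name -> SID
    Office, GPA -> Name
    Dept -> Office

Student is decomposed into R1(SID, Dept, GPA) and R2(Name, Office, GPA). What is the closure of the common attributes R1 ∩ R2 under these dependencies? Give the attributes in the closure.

R1 ∩ R2 = {GPA}.
GPA → SID applies, adding SID
Closure: {SID, GPA}.

SID, GPA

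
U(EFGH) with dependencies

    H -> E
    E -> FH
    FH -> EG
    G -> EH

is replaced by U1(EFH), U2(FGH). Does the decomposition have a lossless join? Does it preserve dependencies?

lossless and dependency-preserving

Lossless test: (FH)⁺ = {EFGH}, which contains all of one fragment — lossless.
Dependency preservation: FH → EG; G → EH are not contained in any single fragment, but the restricted closure of each left-hand side across the fragments still reaches the right-hand side; the remaining FDs each lie inside some fragment. All dependencies are preserved.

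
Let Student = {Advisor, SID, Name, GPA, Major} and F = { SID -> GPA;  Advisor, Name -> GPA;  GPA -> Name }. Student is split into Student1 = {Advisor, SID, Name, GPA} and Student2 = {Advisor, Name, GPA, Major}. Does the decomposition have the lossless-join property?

No

Common attributes: Student1 ∩ Student2 = {Advisor, Name, GPA}.
No dependency enlarges {Advisor, Name, GPA}, so (Advisor, Name, GPA)⁺ = {Advisor, Name, GPA}.
The closure contains neither all of Student1 = {Advisor, SID, Name, GPA} nor all of Student2 = {Advisor, Name, GPA, Major}, so the common attributes are not a superkey of either fragment. The join is lossy.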